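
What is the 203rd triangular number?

20706

The 203rd triangular number is n(n+1)/2 with n = 203.
203·204/2 = 41412/2 = 20706.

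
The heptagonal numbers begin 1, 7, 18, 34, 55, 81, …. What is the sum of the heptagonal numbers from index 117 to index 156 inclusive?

1868360

Σ i(5i−3)/2 = (5Σi² − 3Σi) / 2 over i = 117..156.
Σi = 12246 − 6786 = 5460 and Σi² = 1277666 − 527046 = 750620.
(5·750620 − 3·5460) / 2 = 3736720/2 = 1868360.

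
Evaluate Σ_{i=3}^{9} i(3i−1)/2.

399

Σ i(3i−1)/2 = (3Σi² − Σi) / 2 over i = 3..9.
Σi = 45 − 3 = 42 and Σi² = 285 − 5 = 280.
(3·280 − 1·42) / 2 = 798/2 = 399.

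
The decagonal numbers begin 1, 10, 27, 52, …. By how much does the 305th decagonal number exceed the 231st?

158434

305·(4·305 − 3) = 371185 and 231·(4·231 − 3) = 212751.
Difference: 371185 − 212751 = 158434.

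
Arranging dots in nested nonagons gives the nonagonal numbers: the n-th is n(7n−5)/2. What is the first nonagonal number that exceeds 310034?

Solve n(7n−5)/2 > 310034 for integer n.
The largest n with value ≤ 310034 is 297 (since 307989 ≤ 310034 < 310069), so the first above is n = 298, value 310069.

310069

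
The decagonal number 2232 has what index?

24

Set n(4n−3) = 2232, giving 4n² − 3n − 2232 = 0.
The discriminant is 9 + 16·2232 = 35721, and √35721 = 189.
So n = (3 + 189) / 8 = 192/8 = 24.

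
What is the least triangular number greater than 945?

946

Solve n(n+1)/2 > 945 for integer n.
The largest n with value ≤ 945 is 42 (since 903 ≤ 945 < 946), so the first above is n = 43, value 946.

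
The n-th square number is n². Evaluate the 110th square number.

12100

The 110th square number is n² with n = 110.
110² = 12100.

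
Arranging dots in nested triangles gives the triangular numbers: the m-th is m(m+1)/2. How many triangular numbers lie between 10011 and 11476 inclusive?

The n-th triangular number is n(n+1)/2.
Smallest index with value ≥ 10011: n = 141 (giving 10011).
Largest index with value ≤ 11476: n = 151 (giving 11476).
Indices 141 through 151: 11 terms.

11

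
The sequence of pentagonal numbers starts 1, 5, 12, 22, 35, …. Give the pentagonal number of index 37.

2035

The 37th pentagonal number is n(3n−1)/2 with n = 37.
37·(3·37 − 1)/2 = 37·110/2 = 37·55 = 2035.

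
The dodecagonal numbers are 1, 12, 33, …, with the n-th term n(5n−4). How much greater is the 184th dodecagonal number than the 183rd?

1831

Consecutive dodecagonal numbers differ by 10n − 9: here 10·184 − 9 = 1831.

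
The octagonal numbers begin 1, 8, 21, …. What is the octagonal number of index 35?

3605

The 35th octagonal number is n(3n−2) with n = 35.
35·(3·35 − 2) = 35·103 = 3605.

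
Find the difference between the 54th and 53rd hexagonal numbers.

Consecutive hexagonal numbers differ by 4n − 3: here 4·54 − 3 = 213.

213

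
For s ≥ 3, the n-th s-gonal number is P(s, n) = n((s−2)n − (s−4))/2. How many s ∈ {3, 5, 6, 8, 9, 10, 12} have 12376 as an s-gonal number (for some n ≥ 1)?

2

s = 3: P(3, 156) = 12246 and P(3, 157) = 12403; 12376 is not s-gonal.
s = 5: P(5, 91) = 12376. ✓
s = 6: P(6, 78) = 12090 and P(6, 79) = 12403; 12376 is not s-gonal.
s = 8: P(8, 64) = 12160 and P(8, 65) = 12545; 12376 is not s-gonal.
s = 9: P(9, 59) = 12036 and P(9, 60) = 12450; 12376 is not s-gonal.
s = 10: P(10, 56) = 12376. ✓
s = 12: P(12, 50) = 12300 and P(12, 51) = 12801; 12376 is not s-gonal.
Hits: s ∈ {5, 10} → 2.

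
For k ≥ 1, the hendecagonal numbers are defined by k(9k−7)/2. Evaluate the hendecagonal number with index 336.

506856

The 336th hendecagonal number is n(9n−7)/2 with n = 336.
336·(9·336 − 7)/2 = 336·3017/2 = 506856.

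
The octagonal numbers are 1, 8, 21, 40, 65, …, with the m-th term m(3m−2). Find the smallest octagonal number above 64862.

65416

Solve n(3n−2) > 64862 for integer n.
The largest n with value ≤ 64862 is 147 (since 64533 ≤ 64862 < 65416), so the first above is n = 148, value 65416.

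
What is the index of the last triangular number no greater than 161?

Solve n(n+1)/2 ≤ 161 for integer n.
n = 17 gives 153 ≤ 161, while n = 18 gives 171 > 161; so the answer is index 17.

17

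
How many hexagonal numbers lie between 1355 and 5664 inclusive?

The n-th hexagonal number is n(2n−1).
Smallest index with value ≥ 1355: n = 27 (giving 1431).
Largest index with value ≤ 5664: n = 53 (giving 5565).
Indices 27 through 53: 27 terms.

27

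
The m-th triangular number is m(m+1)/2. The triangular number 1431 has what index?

53

Set n(n+1)/2 = 1431, giving n² + n − 2862 = 0.
The discriminant is 1 + 8·1431 = 11449, and √11449 = 107.
So n = (-1 + 107) / 2 = 106/2 = 53.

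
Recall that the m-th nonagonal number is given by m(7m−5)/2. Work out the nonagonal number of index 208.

The 208th nonagonal number is n(7n−5)/2 with n = 208.
208·(7·208 − 5)/2 = 208·1451/2 = 150904.

150904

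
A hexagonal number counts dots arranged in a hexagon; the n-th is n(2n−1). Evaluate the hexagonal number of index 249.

123753

249·(2·249 − 1) = 249·497 = 123753.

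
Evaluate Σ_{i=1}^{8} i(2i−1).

372

Σ i(2i−1) = 2Σi² − Σi over i = 1..8.
Σi = 36 and Σi² = 204.
2·204 − 1·36 = 372.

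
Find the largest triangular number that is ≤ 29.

Solve n(n+1)/2 ≤ 29 for integer n.
n = 7 gives 28 ≤ 29, while n = 8 gives 36 > 29; so the answer is 28.

28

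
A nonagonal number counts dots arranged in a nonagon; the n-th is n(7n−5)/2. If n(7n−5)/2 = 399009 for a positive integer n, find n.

Set n(7n−5)/2 = 399009, giving 7n² − 5n − 798018 = 0.
The discriminant is 25 + 56·399009 = 22344529, and √22344529 = 4727.
So n = (5 + 4727) / 14 = 4732/14 = 338.

338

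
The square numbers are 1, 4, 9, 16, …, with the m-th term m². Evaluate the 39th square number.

The 39th square number is n² with n = 39.
39² = 1521.

1521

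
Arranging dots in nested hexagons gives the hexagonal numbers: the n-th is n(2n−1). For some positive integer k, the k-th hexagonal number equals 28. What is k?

4

Set n(2n−1) = 28, giving 2n² − n − 28 = 0.
The discriminant is 1 + 8·28 = 225, and √225 = 15.
So n = (1 + 15) / 4 = 16/4 = 4.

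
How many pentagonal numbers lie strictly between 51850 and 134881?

The n-th pentagonal number is n(3n−1)/2.
Smallest index with value > 51850: n = 187 (giving 52360).
Largest index with value < 134881: n = 300 (giving 134850).
Indices 187 through 300: 114 terms.

114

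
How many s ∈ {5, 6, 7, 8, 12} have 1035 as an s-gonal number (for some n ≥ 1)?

1

s = 5: P(5, 26) = 1001 and P(5, 27) = 1080; 1035 is not s-gonal.
s = 6: P(6, 23) = 1035. ✓
s = 7: P(7, 20) = 970 and P(7, 21) = 1071; 1035 is not s-gonal.
s = 8: P(8, 18) = 936 and P(8, 19) = 1045; 1035 is not s-gonal.
s = 12: P(12, 14) = 924 and P(12, 15) = 1065; 1035 is not s-gonal.
Hits: s ∈ {6} → 1.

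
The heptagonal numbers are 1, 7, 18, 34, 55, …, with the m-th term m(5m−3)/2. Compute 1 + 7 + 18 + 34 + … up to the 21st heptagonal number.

7931

Σ i(5i−3)/2 = (5Σi² − 3Σi) / 2 over i = 1..21.
Σi = 231 and Σi² = 3311.
(5·3311 − 3·231) / 2 = 15862/2 = 7931.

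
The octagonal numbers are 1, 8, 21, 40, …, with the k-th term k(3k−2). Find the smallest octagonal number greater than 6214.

Solve n(3n−2) > 6214 for integer n.
The largest n with value ≤ 6214 is 45 (since 5985 ≤ 6214 < 6256), so the first above is n = 46, value 6256.

6256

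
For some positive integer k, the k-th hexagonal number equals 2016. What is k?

32

Set n(2n−1) = 2016, giving 2n² − n − 2016 = 0.
The discriminant is 1 + 8·2016 = 16129, and √16129 = 127.
So n = (1 + 127) / 4 = 128/4 = 32.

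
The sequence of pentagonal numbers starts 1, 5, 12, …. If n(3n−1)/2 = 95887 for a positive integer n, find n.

Set n(3n−1)/2 = 95887, giving 3n² − n − 191774 = 0.
The discriminant is 1 + 24·95887 = 2301289, and √2301289 = 1517.
So n = (1 + 1517) / 6 = 1518/6 = 253.

253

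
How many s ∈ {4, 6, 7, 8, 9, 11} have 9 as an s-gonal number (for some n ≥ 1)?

s = 4: P(4, 3) = 9. ✓
s = 6: P(6, 2) = 6 and P(6, 3) = 15; 9 is not s-gonal.
s = 7: P(7, 2) = 7 and P(7, 3) = 18; 9 is not s-gonal.
s = 8: P(8, 2) = 8 and P(8, 3) = 21; 9 is not s-gonal.
s = 9: P(9, 2) = 9. ✓
s = 11: P(11, 1) = 1 and P(11, 2) = 11; 9 is not s-gonal.
Hits: s ∈ {4, 9} → 2.

2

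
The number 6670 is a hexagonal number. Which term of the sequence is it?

Set n(2n−1) = 6670, giving 2n² − n − 6670 = 0.
The discriminant is 1 + 8·6670 = 53361, and √53361 = 231.
So n = (1 + 231) / 4 = 232/4 = 58.

58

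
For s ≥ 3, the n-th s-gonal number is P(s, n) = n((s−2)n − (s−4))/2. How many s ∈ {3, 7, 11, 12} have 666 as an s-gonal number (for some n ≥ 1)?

s = 3: P(3, 36) = 666. ✓
s = 7: P(7, 16) = 616 and P(7, 17) = 697; 666 is not s-gonal.
s = 11: P(11, 12) = 606 and P(11, 13) = 715; 666 is not s-gonal.
s = 12: P(12, 11) = 561 and P(12, 12) = 672; 666 is not s-gonal.
Hits: s ∈ {3} → 1.

1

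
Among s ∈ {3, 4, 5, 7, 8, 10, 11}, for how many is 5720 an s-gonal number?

s = 3: P(3, 106) = 5671 and P(3, 107) = 5778; 5720 is not s-gonal.
s = 4: P(4, 75) = 5625 and P(4, 76) = 5776; 5720 is not s-gonal.
s = 5: P(5, 61) = 5551 and P(5, 62) = 5735; 5720 is not s-gonal.
s = 7: P(7, 48) = 5688 and P(7, 49) = 5929; 5720 is not s-gonal.
s = 8: P(8, 44) = 5720. ✓
s = 10: P(10, 38) = 5662 and P(10, 39) = 5967; 5720 is not s-gonal.
s = 11: P(11, 36) = 5706 and P(11, 37) = 6031; 5720 is not s-gonal.
Hits: s ∈ {8} → 1.

1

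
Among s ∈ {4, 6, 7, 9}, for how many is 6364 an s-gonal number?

1

s = 4: P(4, 79) = 6241 and P(4, 80) = 6400; 6364 is not s-gonal.
s = 6: P(6, 56) = 6216 and P(6, 57) = 6441; 6364 is not s-gonal.
s = 7: P(7, 50) = 6175 and P(7, 51) = 6426; 6364 is not s-gonal.
s = 9: P(9, 43) = 6364. ✓
Hits: s ∈ {9} → 1.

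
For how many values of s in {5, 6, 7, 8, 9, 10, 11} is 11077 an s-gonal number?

1

s = 5: P(5, 86) = 11051 and P(5, 87) = 11310; 11077 is not s-gonal.
s = 6: P(6, 74) = 10878 and P(6, 75) = 11175; 11077 is not s-gonal.
s = 7: P(7, 66) = 10791 and P(7, 67) = 11122; 11077 is not s-gonal.
s = 8: P(8, 61) = 11041 and P(8, 62) = 11408; 11077 is not s-gonal.
s = 9: P(9, 56) = 10836 and P(9, 57) = 11229; 11077 is not s-gonal.
s = 10: P(10, 53) = 11077. ✓
s = 11: P(11, 50) = 11075 and P(11, 51) = 11526; 11077 is not s-gonal.
Hits: s ∈ {10} → 1.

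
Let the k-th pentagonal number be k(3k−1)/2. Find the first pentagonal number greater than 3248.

3290

Solve n(3n−1)/2 > 3248 for integer n.
The largest n with value ≤ 3248 is 46 (since 3151 ≤ 3248 < 3290), so the first above is n = 47, value 3290.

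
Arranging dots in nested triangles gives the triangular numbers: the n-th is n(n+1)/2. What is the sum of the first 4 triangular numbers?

Σ i(i+1)/2 = (Σi² + Σi) / 2 over i = 1..4.
Σi = 10 and Σi² = 30.
(1·30 + 1·10) / 2 = 40/2 = 20.

20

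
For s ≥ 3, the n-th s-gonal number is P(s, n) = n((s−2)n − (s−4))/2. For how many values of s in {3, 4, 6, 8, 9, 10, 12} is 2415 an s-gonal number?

s = 3: P(3, 69) = 2415. ✓
s = 4: P(4, 49) = 2401 and P(4, 50) = 2500; 2415 is not s-gonal.
s = 6: P(6, 35) = 2415. ✓
s = 8: P(8, 28) = 2296 and P(8, 29) = 2465; 2415 is not s-gonal.
s = 9: P(9, 26) = 2301 and P(9, 27) = 2484; 2415 is not s-gonal.
s = 10: P(10, 24) = 2232 and P(10, 25) = 2425; 2415 is not s-gonal.
s = 12: P(12, 22) = 2332 and P(12, 23) = 2553; 2415 is not s-gonal.
Hits: s ∈ {3, 6} → 2.

2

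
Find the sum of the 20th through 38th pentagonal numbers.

24548

Σ i(3i−1)/2 = (3Σi² − Σi) / 2 over i = 20..38.
Σi = 741 − 190 = 551 and Σi² = 19019 − 2470 = 16549.
(3·16549 − 1·551) / 2 = 49096/2 = 24548.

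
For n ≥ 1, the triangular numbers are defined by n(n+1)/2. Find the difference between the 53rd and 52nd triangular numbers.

53

Consecutive triangular numbers differ by n: T_{53} − T_{52} = 53.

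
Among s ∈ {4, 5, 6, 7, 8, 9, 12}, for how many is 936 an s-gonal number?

s = 4: P(4, 30) = 900 and P(4, 31) = 961; 936 is not s-gonal.
s = 5: P(5, 25) = 925 and P(5, 26) = 1001; 936 is not s-gonal.
s = 6: P(6, 21) = 861 and P(6, 22) = 946; 936 is not s-gonal.
s = 7: P(7, 19) = 874 and P(7, 20) = 970; 936 is not s-gonal.
s = 8: P(8, 18) = 936. ✓
s = 9: P(9, 16) = 856 and P(9, 17) = 969; 936 is not s-gonal.
s = 12: P(12, 14) = 924 and P(12, 15) = 1065; 936 is not s-gonal.
Hits: s ∈ {8} → 1.

1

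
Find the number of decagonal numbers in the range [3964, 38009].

The n-th decagonal number is n(4n−3).
Smallest index with value ≥ 3964: n = 32 (giving 4000).
Largest index with value ≤ 38009: n = 97 (giving 37345).
Indices 32 through 97: 66 terms.

66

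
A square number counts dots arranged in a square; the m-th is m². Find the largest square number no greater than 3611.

Solve n² ≤ 3611 for integer n.
n = 60 gives 3600 ≤ 3611, while n = 61 gives 3721 > 3611; so the answer is 3600.

3600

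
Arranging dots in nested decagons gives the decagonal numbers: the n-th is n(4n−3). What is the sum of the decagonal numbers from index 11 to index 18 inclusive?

6548

Σ i(4i−3) = 4Σi² − 3Σi over i = 11..18.
Σi = 171 − 55 = 116 and Σi² = 2109 − 385 = 1724.
4·1724 − 3·116 = 6548.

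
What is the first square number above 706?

729

Solve n² > 706 for integer n.
The largest n with value ≤ 706 is 26 (since 676 ≤ 706 < 729), so the first above is n = 27, value 729.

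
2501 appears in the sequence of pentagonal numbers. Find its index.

Set n(3n−1)/2 = 2501, giving 3n² − n − 5002 = 0.
The discriminant is 1 + 24·2501 = 60025, and √60025 = 245.
So n = (1 + 245) / 6 = 246/6 = 41.
Check: 41·(3·41 − 1)/2 = 2501. ✓

41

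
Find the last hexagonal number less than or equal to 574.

561

Solve n(2n−1) ≤ 574 for integer n.
n = 17 gives 561 ≤ 574, while n = 18 gives 630 > 574; so the answer is 561.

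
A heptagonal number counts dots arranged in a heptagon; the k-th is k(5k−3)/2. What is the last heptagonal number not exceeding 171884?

171217

Solve n(5n−3)/2 ≤ 171884 for integer n.
n = 262 gives 171217 ≤ 171884, while n = 263 gives 172528 > 171884; so the answer is 171217.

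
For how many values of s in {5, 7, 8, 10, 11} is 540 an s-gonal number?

2

s = 5: P(5, 19) = 532 and P(5, 20) = 590; 540 is not s-gonal.
s = 7: P(7, 15) = 540. ✓
s = 8: P(8, 13) = 481 and P(8, 14) = 560; 540 is not s-gonal.
s = 10: P(10, 12) = 540. ✓
s = 11: P(11, 11) = 506 and P(11, 12) = 606; 540 is not s-gonal.
Hits: s ∈ {7, 10} → 2.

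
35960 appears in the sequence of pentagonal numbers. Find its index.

155

Set n(3n−1)/2 = 35960, giving 3n² − n − 71920 = 0.
The discriminant is 1 + 24·35960 = 863041, and √863041 = 929.
So n = (1 + 929) / 6 = 930/6 = 155.
Check: 155·(3·155 − 1)/2 = 35960. ✓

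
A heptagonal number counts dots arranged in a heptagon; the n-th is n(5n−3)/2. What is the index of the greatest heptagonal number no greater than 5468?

Solve n(5n−3)/2 ≤ 5468 for integer n.
n = 47 gives 5452 ≤ 5468, while n = 48 gives 5688 > 5468; so the answer is index 47.

47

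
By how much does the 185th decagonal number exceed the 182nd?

185·(4·185 − 3) = 136345 and 182·(4·182 − 3) = 131950.
Difference: 136345 − 131950 = 4395.

4395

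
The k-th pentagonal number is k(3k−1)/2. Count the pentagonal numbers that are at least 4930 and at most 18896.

The n-th pentagonal number is n(3n−1)/2.
Smallest index with value ≥ 4930: n = 58 (giving 5017).
Largest index with value ≤ 18896: n = 112 (giving 18760).
Indices 58 through 112: 55 terms.

55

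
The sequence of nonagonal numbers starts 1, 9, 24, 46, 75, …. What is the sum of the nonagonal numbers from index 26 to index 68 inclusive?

350579

Σ i(7i−5)/2 = (7Σi² − 5Σi) / 2 over i = 26..68.
Σi = 2346 − 325 = 2021 and Σi² = 107134 − 5525 = 101609.
(7·101609 − 5·2021) / 2 = 701158/2 = 350579.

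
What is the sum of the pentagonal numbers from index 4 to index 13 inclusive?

1165

Σ i(3i−1)/2 = (3Σi² − Σi) / 2 over i = 4..13.
Σi = 91 − 6 = 85 and Σi² = 819 − 14 = 805.
(3·805 − 1·85) / 2 = 2330/2 = 1165.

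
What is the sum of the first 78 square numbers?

161239

Σ_{i=1}^{78} i² = 78·79·157/6 = 161239.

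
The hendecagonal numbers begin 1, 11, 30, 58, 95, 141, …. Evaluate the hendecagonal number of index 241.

The 241st hendecagonal number is n(9n−7)/2 with n = 241.
241·(9·241 − 7)/2 = 241·2162/2 = 241·1081 = 260521.

260521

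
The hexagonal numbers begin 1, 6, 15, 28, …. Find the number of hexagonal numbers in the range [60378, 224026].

The n-th hexagonal number is n(2n−1).
Smallest index with value ≥ 60378: n = 174 (giving 60378).
Largest index with value ≤ 224026: n = 334 (giving 222778).
Indices 174 through 334: 161 terms.

161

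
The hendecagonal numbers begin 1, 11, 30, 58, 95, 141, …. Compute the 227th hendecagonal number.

227·(9·227 − 7)/2 = 227·2036/2 = 227·1018 = 231086.

231086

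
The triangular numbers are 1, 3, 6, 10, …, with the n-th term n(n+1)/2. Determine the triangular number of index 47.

1128

The 47th triangular number is n(n+1)/2 with n = 47.
47·48/2 = 2256/2 = 1128.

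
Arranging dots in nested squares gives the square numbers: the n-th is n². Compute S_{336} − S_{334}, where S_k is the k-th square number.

336² = 112896 and 334² = 111556.
Difference: 112896 − 111556 = 1340.

1340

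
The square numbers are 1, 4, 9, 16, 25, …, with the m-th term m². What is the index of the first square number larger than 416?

Solve n² > 416 for integer n.
The largest n with value ≤ 416 is 20 (since 400 ≤ 416 < 441), so the first above is n = 21, value 441.

21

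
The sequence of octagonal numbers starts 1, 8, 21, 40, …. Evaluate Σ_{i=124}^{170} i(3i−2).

Σ i(3i−2) = 3Σi² − 2Σi over i = 124..170.
Σi = 14535 − 7626 = 6909 and Σi² = 1652145 − 627874 = 1024271.
3·1024271 − 2·6909 = 3058995.

3058995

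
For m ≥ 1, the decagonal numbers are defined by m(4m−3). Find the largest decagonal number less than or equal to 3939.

3751

Solve n(4n−3) ≤ 3939 for integer n.
n = 31 gives 3751 ≤ 3939, while n = 32 gives 4000 > 3939; so the answer is 3751.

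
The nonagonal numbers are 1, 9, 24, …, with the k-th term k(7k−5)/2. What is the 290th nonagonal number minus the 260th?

57675

290·(7·290 − 5)/2 = 293625 and 260·(7·260 − 5)/2 = 235950.
Difference: 293625 − 235950 = 57675.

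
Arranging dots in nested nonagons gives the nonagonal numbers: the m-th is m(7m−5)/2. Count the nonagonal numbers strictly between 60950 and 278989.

150

The n-th nonagonal number is n(7n−5)/2.
Smallest index with value > 60950: n = 133 (giving 61579).
Largest index with value < 278989: n = 282 (giving 277629).
Indices 133 through 282: 150 terms.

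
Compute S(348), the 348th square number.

The 348th square number is n² with n = 348.
348² = 121104.

121104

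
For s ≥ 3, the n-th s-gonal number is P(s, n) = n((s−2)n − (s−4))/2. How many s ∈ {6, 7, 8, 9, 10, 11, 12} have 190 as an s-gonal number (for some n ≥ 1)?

1

s = 6: P(6, 10) = 190. ✓
s = 7: P(7, 9) = 189 and P(7, 10) = 235; 190 is not s-gonal.
s = 8: P(8, 8) = 176 and P(8, 9) = 225; 190 is not s-gonal.
s = 9: P(9, 7) = 154 and P(9, 8) = 204; 190 is not s-gonal.
s = 10: P(10, 7) = 175 and P(10, 8) = 232; 190 is not s-gonal.
s = 11: P(11, 6) = 141 and P(11, 7) = 196; 190 is not s-gonal.
s = 12: P(12, 6) = 156 and P(12, 7) = 217; 190 is not s-gonal.
Hits: s ∈ {6} → 1.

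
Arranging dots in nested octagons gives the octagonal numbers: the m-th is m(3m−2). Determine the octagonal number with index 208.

The 208th octagonal number is n(3n−2) with n = 208.
208·(3·208 − 2) = 208·622 = 129376.

129376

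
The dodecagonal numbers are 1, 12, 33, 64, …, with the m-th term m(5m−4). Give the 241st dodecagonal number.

289441

The 241st dodecagonal number is n(5n−4) with n = 241.
241·(5·241 − 4) = 241·1201 = 289441.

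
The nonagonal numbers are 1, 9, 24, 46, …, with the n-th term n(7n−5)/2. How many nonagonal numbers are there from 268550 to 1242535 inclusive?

319

The n-th nonagonal number is n(7n−5)/2.
Smallest index with value ≥ 268550: n = 278 (giving 269799).
Largest index with value ≤ 1242535: n = 596 (giving 1241766).
Indices 278 through 596: 319 terms.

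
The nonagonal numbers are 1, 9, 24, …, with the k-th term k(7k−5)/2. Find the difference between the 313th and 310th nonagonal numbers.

313·(7·313 − 5)/2 = 342109 and 310·(7·310 − 5)/2 = 335575.
Difference: 342109 − 335575 = 6534.

6534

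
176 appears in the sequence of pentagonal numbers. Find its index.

11

Set n(3n−1)/2 = 176, giving 3n² − n − 352 = 0.
So n = (1 + 65) / 6 = 66/6 = 11.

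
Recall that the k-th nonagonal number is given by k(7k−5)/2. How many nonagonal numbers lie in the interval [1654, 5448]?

The n-th nonagonal number is n(7n−5)/2.
Smallest index with value ≥ 1654: n = 23 (giving 1794).
Largest index with value ≤ 5448: n = 39 (giving 5226).
Indices 23 through 39: 17 terms.

17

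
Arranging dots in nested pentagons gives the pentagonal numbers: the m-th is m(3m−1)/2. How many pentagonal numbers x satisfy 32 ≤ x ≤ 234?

8

The n-th pentagonal number is n(3n−1)/2.
Smallest index with value ≥ 32: n = 5 (giving 35).
Largest index with value ≤ 234: n = 12 (giving 210).
Indices 5 through 12: 8 terms.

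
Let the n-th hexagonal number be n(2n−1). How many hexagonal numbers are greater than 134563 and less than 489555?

The n-th hexagonal number is n(2n−1).
Smallest index with value > 134563: n = 260 (giving 134940).
Largest index with value < 489555: n = 494 (giving 487578).
Indices 260 through 494: 235 terms.

235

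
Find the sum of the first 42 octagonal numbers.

Σ i(3i−2) = 3Σi² − 2Σi over i = 1..42.
Σi = 903 and Σi² = 25585.
3·25585 − 2·903 = 74949.

74949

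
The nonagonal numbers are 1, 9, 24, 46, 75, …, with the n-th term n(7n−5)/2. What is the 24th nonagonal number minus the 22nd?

317

24·(7·24 − 5)/2 = 1956 and 22·(7·22 − 5)/2 = 1639.
Difference: 1956 − 1639 = 317.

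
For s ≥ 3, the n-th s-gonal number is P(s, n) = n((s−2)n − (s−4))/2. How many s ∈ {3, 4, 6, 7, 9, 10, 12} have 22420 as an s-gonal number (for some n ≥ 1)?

s = 3: P(3, 211) = 22366 and P(3, 212) = 22578; 22420 is not s-gonal.
s = 4: P(4, 149) = 22201 and P(4, 150) = 22500; 22420 is not s-gonal.
s = 6: P(6, 106) = 22366 and P(6, 107) = 22791; 22420 is not s-gonal.
s = 7: P(7, 95) = 22420. ✓
s = 9: P(9, 80) = 22200 and P(9, 81) = 22761; 22420 is not s-gonal.
s = 10: P(10, 75) = 22275 and P(10, 76) = 22876; 22420 is not s-gonal.
s = 12: P(12, 67) = 22177 and P(12, 68) = 22848; 22420 is not s-gonal.
Hits: s ∈ {7} → 1.

1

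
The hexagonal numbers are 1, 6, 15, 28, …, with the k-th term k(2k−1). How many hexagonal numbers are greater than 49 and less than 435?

9

The n-th hexagonal number is n(2n−1).
Smallest index with value > 49: n = 6 (giving 66).
Largest index with value < 435: n = 14 (giving 378).
Indices 6 through 14: 9 terms.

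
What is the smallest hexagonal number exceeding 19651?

19900

Solve n(2n−1) > 19651 for integer n.
The largest n with value ≤ 19651 is 99 (since 19503 ≤ 19651 < 19900), so the first above is n = 100, value 19900.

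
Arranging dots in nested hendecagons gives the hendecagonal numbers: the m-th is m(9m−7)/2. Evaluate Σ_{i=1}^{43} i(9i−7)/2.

Σ i(9i−7)/2 = (9Σi² − 7Σi) / 2 over i = 1..43.
Σi = 946 and Σi² = 27434.
(9·27434 − 7·946) / 2 = 240284/2 = 120142.

120142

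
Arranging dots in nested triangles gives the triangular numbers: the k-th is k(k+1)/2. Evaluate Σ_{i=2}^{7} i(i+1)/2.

Σ i(i+1)/2 = (Σi² + Σi) / 2 over i = 2..7.
Σi = 28 − 1 = 27 and Σi² = 140 − 1 = 139.
(1·139 + 1·27) / 2 = 166/2 = 83.

83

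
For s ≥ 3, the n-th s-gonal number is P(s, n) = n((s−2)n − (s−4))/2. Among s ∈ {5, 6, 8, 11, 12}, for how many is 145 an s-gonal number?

1

s = 5: P(5, 10) = 145. ✓
s = 6: P(6, 8) = 120 and P(6, 9) = 153; 145 is not s-gonal.
s = 8: P(8, 7) = 133 and P(8, 8) = 176; 145 is not s-gonal.
s = 11: P(11, 6) = 141 and P(11, 7) = 196; 145 is not s-gonal.
s = 12: P(12, 5) = 105 and P(12, 6) = 156; 145 is not s-gonal.
Hits: s ∈ {5} → 1.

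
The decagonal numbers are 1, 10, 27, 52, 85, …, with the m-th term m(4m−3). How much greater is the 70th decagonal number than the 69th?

553

Consecutive decagonal numbers differ by 8n − 7: here 8·70 − 7 = 553.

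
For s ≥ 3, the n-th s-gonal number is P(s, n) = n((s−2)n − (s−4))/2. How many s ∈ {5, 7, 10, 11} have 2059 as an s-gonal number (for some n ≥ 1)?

s = 5: P(5, 37) = 2035 and P(5, 38) = 2147; 2059 is not s-gonal.
s = 7: P(7, 29) = 2059. ✓
s = 10: P(10, 23) = 2047 and P(10, 24) = 2232; 2059 is not s-gonal.
s = 11: P(11, 21) = 1911 and P(11, 22) = 2101; 2059 is not s-gonal.
Hits: s ∈ {7} → 1.

1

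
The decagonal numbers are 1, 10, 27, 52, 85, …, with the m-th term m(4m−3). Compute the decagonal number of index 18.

The 18th decagonal number is n(4n−3) with n = 18.
18·(4·18 − 3) = 18·69 = 1242.

1242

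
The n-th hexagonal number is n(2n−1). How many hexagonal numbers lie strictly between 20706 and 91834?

The n-th hexagonal number is n(2n−1).
Smallest index with value > 20706: n = 103 (giving 21115).
Largest index with value < 91834: n = 214 (giving 91378).
Indices 103 through 214: 112 terms.

112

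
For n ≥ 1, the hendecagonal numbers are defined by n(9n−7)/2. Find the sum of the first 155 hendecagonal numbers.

Σ i(9i−7)/2 = (9Σi² − 7Σi) / 2 over i = 1..155.
Σi = 12090 and Σi² = 1253330.
(9·1253330 − 7·12090) / 2 = 11195340/2 = 5597670.

5597670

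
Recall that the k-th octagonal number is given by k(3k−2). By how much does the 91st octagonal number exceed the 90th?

Consecutive octagonal numbers differ by 6n − 5: here 6·91 − 5 = 541.

541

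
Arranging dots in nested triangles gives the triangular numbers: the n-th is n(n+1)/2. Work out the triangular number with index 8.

The 8th triangular number is n(n+1)/2 with n = 8.
8·9/2 = 72/2 = 36.

36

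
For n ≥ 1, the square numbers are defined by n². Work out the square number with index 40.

1600

40² = 1600.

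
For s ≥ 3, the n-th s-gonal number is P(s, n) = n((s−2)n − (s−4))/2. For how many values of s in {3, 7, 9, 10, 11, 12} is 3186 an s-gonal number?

2

s = 3: P(3, 79) = 3160 and P(3, 80) = 3240; 3186 is not s-gonal.
s = 7: P(7, 36) = 3186. ✓
s = 9: P(9, 30) = 3075 and P(9, 31) = 3286; 3186 is not s-gonal.
s = 10: P(10, 28) = 3052 and P(10, 29) = 3277; 3186 is not s-gonal.
s = 11: P(11, 27) = 3186. ✓
s = 12: P(12, 25) = 3025 and P(12, 26) = 3276; 3186 is not s-gonal.
Hits: s ∈ {7, 11} → 2.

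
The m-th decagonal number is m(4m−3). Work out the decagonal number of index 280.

The 280th decagonal number is n(4n−3) with n = 280.
280·(4·280 − 3) = 280·1117 = 312760.

312760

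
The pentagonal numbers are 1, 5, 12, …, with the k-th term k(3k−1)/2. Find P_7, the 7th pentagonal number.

70

The 7th pentagonal number is n(3n−1)/2 with n = 7.
7·(3·7 − 1)/2 = 7·20/2 = 7·10 = 70.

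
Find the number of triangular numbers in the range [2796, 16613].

107

The n-th triangular number is n(n+1)/2.
Smallest index with value ≥ 2796: n = 75 (giving 2850).
Largest index with value ≤ 16613: n = 181 (giving 16471).
Indices 75 through 181: 107 terms.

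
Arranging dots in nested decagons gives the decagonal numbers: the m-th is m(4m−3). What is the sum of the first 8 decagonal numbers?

708

Σ i(4i−3) = 4Σi² − 3Σi over i = 1..8.
Σi = 36 and Σi² = 204.
4·204 − 3·36 = 708.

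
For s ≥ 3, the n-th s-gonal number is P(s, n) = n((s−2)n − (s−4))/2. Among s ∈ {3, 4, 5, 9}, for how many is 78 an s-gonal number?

1

s = 3: P(3, 12) = 78. ✓
s = 4: P(4, 8) = 64 and P(4, 9) = 81; 78 is not s-gonal.
s = 5: P(5, 7) = 70 and P(5, 8) = 92; 78 is not s-gonal.
s = 9: P(9, 5) = 75 and P(9, 6) = 111; 78 is not s-gonal.
Hits: s ∈ {3} → 1.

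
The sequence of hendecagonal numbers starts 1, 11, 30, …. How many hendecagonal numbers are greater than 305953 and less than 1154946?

The n-th hendecagonal number is n(9n−7)/2.
Smallest index with value > 305953: n = 262 (giving 307981).
Largest index with value < 1154946: n = 506 (giving 1150391).
Indices 262 through 506: 245 terms.

245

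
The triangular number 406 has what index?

Set n(n+1)/2 = 406, giving n² + n − 812 = 0.
The discriminant is 1 + 8·406 = 3249, and √3249 = 57.
So n = (-1 + 57) / 2 = 56/2 = 28.
Check: 28·29/2 = 406. ✓

28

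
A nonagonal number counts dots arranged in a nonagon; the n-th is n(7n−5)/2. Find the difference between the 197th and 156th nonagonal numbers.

197·(7·197 − 5)/2 = 135339 and 156·(7·156 − 5)/2 = 84786.
Difference: 135339 − 84786 = 50553.

50553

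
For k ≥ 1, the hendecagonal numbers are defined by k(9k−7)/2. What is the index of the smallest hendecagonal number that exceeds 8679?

45

Solve n(9n−7)/2 > 8679 for integer n.
The largest n with value ≤ 8679 is 44 (since 8558 ≤ 8679 < 8955), so the first above is n = 45, value 8955.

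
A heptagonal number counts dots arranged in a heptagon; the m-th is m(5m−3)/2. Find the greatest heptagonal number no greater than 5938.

Solve n(5n−3)/2 ≤ 5938 for integer n.
n = 49 gives 5929 ≤ 5938, while n = 50 gives 6175 > 5938; so the answer is 5929.

5929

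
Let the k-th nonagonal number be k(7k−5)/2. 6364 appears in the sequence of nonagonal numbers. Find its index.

Set n(7n−5)/2 = 6364, giving 7n² − 5n − 12728 = 0.
The discriminant is 25 + 56·6364 = 356409, and √356409 = 597.
So n = (5 + 597) / 14 = 602/14 = 43.
Check: 43·(7·43 − 5)/2 = 6364. ✓

43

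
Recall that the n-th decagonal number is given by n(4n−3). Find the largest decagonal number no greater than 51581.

Solve n(4n−3) ≤ 51581 for integer n.
n = 113 gives 50737 ≤ 51581, while n = 114 gives 51642 > 51581; so the answer is 50737.

50737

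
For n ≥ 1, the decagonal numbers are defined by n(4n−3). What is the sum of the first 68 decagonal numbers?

Σ i(4i−3) = 4Σi² − 3Σi over i = 1..68.
Σi = 2346 and Σi² = 107134.
4·107134 − 3·2346 = 421498.

421498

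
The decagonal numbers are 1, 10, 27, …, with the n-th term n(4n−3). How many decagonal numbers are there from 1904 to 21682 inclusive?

The n-th decagonal number is n(4n−3).
Smallest index with value ≥ 1904: n = 23 (giving 2047).
Largest index with value ≤ 21682: n = 74 (giving 21682).
Indices 23 through 74: 52 terms.

52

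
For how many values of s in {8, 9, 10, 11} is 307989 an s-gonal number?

1

s = 8: P(8, 320) = 306560 and P(8, 321) = 308481; 307989 is not s-gonal.
s = 9: P(9, 297) = 307989. ✓
s = 10: P(10, 277) = 306085 and P(10, 278) = 308302; 307989 is not s-gonal.
s = 11: P(11, 262) = 307981 and P(11, 263) = 310340; 307989 is not s-gonal.
Hits: s ∈ {9} → 1.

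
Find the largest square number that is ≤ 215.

196

Solve n² ≤ 215 for integer n.
n = 14 gives 196 ≤ 215, while n = 15 gives 225 > 215; so the answer is 196.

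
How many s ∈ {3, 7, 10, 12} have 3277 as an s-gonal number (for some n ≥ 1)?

1

s = 3: P(3, 80) = 3240 and P(3, 81) = 3321; 3277 is not s-gonal.
s = 7: P(7, 36) = 3186 and P(7, 37) = 3367; 3277 is not s-gonal.
s = 10: P(10, 29) = 3277. ✓
s = 12: P(12, 26) = 3276 and P(12, 27) = 3537; 3277 is not s-gonal.
Hits: s ∈ {10} → 1.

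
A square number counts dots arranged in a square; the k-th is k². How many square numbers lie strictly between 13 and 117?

7

The n-th square number is n².
Smallest index with value > 13: n = 4 (giving 16).
Largest index with value < 117: n = 10 (giving 100).
Indices 4 through 10: 7 terms.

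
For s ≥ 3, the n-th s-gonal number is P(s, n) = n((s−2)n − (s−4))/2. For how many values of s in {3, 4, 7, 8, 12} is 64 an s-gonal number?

2

s = 3: P(3, 10) = 55 and P(3, 11) = 66; 64 is not s-gonal.
s = 4: P(4, 8) = 64. ✓
s = 7: P(7, 5) = 55 and P(7, 6) = 81; 64 is not s-gonal.
s = 8: P(8, 4) = 40 and P(8, 5) = 65; 64 is not s-gonal.
s = 12: P(12, 4) = 64. ✓
Hits: s ∈ {4, 12} → 2.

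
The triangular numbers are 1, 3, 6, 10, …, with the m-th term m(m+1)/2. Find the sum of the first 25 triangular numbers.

2925

Σ i(i+1)/2 = (Σi² + Σi) / 2 over i = 1..25.
Σi = 325 and Σi² = 5525.
(1·5525 + 1·325) / 2 = 5850/2 = 2925.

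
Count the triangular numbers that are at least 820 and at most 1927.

The n-th triangular number is n(n+1)/2.
Smallest index with value ≥ 820: n = 40 (giving 820).
Largest index with value ≤ 1927: n = 61 (giving 1891).
Indices 40 through 61: 22 terms.

22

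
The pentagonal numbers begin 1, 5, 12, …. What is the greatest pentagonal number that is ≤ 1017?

Solve n(3n−1)/2 ≤ 1017 for integer n.
n = 26 gives 1001 ≤ 1017, while n = 27 gives 1080 > 1017; so the answer is 1001.

1001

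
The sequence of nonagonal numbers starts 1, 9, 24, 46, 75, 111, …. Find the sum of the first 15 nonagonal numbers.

Σ i(7i−5)/2 = (7Σi² − 5Σi) / 2 over i = 1..15.
Σi = 120 and Σi² = 1240.
(7·1240 − 5·120) / 2 = 8080/2 = 4040.

4040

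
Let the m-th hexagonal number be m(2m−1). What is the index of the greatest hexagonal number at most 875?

21

Solve n(2n−1) ≤ 875 for integer n.
n = 21 gives 861 ≤ 875, while n = 22 gives 946 > 875; so the answer is index 21.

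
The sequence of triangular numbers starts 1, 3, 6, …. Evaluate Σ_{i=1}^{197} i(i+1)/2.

Σ i(i+1)/2 = (Σi² + Σi) / 2 over i = 1..197.
Σi = 19503 and Σi² = 2567895.
(1·2567895 + 1·19503) / 2 = 2587398/2 = 1293699.

1293699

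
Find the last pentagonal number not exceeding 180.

Solve n(3n−1)/2 ≤ 180 for integer n.
n = 11 gives 176 ≤ 180, while n = 12 gives 210 > 180; so the answer is 176.

176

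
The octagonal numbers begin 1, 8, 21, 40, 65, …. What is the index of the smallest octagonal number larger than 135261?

213

Solve n(3n−2) > 135261 for integer n.
The largest n with value ≤ 135261 is 212 (since 134408 ≤ 135261 < 135681), so the first above is n = 213, value 135681.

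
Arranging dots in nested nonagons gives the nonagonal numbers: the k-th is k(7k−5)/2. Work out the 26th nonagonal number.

2301

The 26th nonagonal number is n(7n−5)/2 with n = 26.
26·(7·26 − 5)/2 = 26·177/2 = 2301.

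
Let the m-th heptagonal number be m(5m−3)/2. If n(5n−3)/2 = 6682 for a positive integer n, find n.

52

Set n(5n−3)/2 = 6682, giving 5n² − 3n − 13364 = 0.
So n = (3 + 517) / 10 = 520/10 = 52.
Check: 52·(5·52 − 3)/2 = 6682. ✓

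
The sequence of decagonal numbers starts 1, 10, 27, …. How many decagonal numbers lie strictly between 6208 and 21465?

The n-th decagonal number is n(4n−3).
Smallest index with value > 6208: n = 40 (giving 6280).
Largest index with value < 21465: n = 73 (giving 21097).
Indices 40 through 73: 34 terms.

34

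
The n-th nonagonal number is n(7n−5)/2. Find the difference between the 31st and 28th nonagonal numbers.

31·(7·31 − 5)/2 = 3286 and 28·(7·28 − 5)/2 = 2674.
Difference: 3286 − 2674 = 612.

612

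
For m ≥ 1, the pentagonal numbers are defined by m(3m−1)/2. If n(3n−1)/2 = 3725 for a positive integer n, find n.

Set n(3n−1)/2 = 3725, giving 3n² − n − 7450 = 0.
The discriminant is 1 + 24·3725 = 89401, and √89401 = 299.
So n = (1 + 299) / 6 = 300/6 = 50.

50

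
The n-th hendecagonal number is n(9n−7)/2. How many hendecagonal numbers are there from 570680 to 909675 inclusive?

The n-th hendecagonal number is n(9n−7)/2.
Smallest index with value ≥ 570680: n = 357 (giving 572271).
Largest index with value ≤ 909675: n = 450 (giving 909675).
Indices 357 through 450: 94 terms.

94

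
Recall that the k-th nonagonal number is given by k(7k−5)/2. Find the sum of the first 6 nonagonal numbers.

Σ i(7i−5)/2 = (7Σi² − 5Σi) / 2 over i = 1..6.
Σi = 21 and Σi² = 91.
(7·91 − 5·21) / 2 = 532/2 = 266.

266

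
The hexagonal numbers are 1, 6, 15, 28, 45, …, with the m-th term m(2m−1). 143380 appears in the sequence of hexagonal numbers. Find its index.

Set n(2n−1) = 143380, giving 2n² − n − 143380 = 0.
The discriminant is 1 + 8·143380 = 1147041, and √1147041 = 1071.
So n = (1 + 1071) / 4 = 1072/4 = 268.
Check: 268·(2·268 − 1) = 143380. ✓

268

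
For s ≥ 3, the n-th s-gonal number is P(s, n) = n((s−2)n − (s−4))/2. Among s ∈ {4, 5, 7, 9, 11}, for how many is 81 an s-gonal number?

s = 4: P(4, 9) = 81. ✓
s = 5: P(5, 7) = 70 and P(5, 8) = 92; 81 is not s-gonal.
s = 7: P(7, 6) = 81. ✓
s = 9: P(9, 5) = 75 and P(9, 6) = 111; 81 is not s-gonal.
s = 11: P(11, 4) = 58 and P(11, 5) = 95; 81 is not s-gonal.
Hits: s ∈ {4, 7} → 2.

2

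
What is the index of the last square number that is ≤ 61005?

Solve n² ≤ 61005 for integer n.
n = 246 gives 60516 ≤ 61005, while n = 247 gives 61009 > 61005; so the answer is index 246.

246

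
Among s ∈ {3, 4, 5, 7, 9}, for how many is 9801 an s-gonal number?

2

s = 3: P(3, 139) = 9730 and P(3, 140) = 9870; 9801 is not s-gonal.
s = 4: P(4, 99) = 9801. ✓
s = 5: P(5, 81) = 9801. ✓
s = 7: P(7, 62) = 9517 and P(7, 63) = 9828; 9801 is not s-gonal.
s = 9: P(9, 53) = 9699 and P(9, 54) = 10071; 9801 is not s-gonal.
Hits: s ∈ {4, 5} → 2.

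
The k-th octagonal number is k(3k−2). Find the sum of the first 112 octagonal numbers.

Σ i(3i−2) = 3Σi² − 2Σi over i = 1..112.
Σi = 6328 and Σi² = 474600.
3·474600 − 2·6328 = 1411144.

1411144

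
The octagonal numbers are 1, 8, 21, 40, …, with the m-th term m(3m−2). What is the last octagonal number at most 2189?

Solve n(3n−2) ≤ 2189 for integer n.
n = 27 gives 2133 ≤ 2189, while n = 28 gives 2296 > 2189; so the answer is 2133.

2133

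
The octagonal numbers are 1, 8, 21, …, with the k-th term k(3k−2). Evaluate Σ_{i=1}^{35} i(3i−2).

Σ i(3i−2) = 3Σi² − 2Σi over i = 1..35.
Σi = 630 and Σi² = 14910.
3·14910 − 2·630 = 43470.

43470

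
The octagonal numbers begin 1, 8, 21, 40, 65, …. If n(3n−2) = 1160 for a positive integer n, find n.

20

Set n(3n−2) = 1160, giving 3n² − 2n − 1160 = 0.
The discriminant is 4 + 12·1160 = 13924, and √13924 = 118.
So n = (2 + 118) / 6 = 120/6 = 20.
Check: 20·(3·20 − 2) = 1160. ✓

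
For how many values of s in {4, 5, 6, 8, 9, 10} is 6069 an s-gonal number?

1

s = 4: P(4, 77) = 5929 and P(4, 78) = 6084; 6069 is not s-gonal.
s = 5: P(5, 63) = 5922 and P(5, 64) = 6112; 6069 is not s-gonal.
s = 6: P(6, 55) = 5995 and P(6, 56) = 6216; 6069 is not s-gonal.
s = 8: P(8, 45) = 5985 and P(8, 46) = 6256; 6069 is not s-gonal.
s = 9: P(9, 42) = 6069. ✓
s = 10: P(10, 39) = 5967 and P(10, 40) = 6280; 6069 is not s-gonal.
Hits: s ∈ {9} → 1.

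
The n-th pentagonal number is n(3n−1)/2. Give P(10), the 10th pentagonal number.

145

The 10th pentagonal number is n(3n−1)/2 with n = 10.
10·(3·10 − 1)/2 = 10·29/2 = 145.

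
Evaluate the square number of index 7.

49

The 7th square number is n² with n = 7.
7² = 49.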